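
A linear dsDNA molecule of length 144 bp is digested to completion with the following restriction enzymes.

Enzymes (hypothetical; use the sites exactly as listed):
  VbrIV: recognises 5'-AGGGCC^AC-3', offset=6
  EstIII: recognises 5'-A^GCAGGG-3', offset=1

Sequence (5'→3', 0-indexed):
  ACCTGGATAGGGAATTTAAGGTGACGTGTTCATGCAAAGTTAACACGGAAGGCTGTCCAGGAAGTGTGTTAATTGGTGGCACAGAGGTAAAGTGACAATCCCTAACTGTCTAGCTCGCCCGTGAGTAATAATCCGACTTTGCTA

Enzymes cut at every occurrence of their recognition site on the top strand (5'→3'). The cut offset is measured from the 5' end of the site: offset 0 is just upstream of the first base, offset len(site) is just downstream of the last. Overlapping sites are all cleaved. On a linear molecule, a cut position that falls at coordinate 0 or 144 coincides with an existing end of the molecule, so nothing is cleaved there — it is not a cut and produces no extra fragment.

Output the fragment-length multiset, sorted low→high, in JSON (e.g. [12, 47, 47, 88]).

[144]

Scan for sites:
  VbrIV (AGGGCCAC, off=6): no sites
  EstIII (AGCAGGG, off=1): no sites

Pooled cuts: ∅

Fragments:
  no cuts → one linear fragment of 144 bp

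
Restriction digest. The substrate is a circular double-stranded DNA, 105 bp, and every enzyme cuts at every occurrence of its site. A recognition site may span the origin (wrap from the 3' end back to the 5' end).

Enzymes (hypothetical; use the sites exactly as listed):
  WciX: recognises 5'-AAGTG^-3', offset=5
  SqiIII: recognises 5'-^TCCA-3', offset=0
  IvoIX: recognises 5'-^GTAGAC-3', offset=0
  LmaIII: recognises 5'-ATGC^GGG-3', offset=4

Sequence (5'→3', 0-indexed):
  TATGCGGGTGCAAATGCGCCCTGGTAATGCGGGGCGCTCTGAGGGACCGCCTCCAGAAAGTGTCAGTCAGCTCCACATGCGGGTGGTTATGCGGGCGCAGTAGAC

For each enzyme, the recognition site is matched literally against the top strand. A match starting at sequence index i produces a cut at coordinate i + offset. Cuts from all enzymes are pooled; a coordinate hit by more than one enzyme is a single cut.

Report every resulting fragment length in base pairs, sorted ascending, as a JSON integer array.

Scan for sites:
  WciX (AAGTG, off=5): starts [57] → cuts [62]
  SqiIII (TCCA, off=0): starts [51, 71] → cuts [51, 71]
  IvoIX (GTAGAC, off=0): starts [99] → cuts [99]
  LmaIII (ATGCGGG, off=4): starts [1, 26, 76, 88] → cuts [5, 30, 80, 92]

All cut coordinates (distinct, sorted): [5, 30, 51, 62, 71, 80, 92, 99]

Fragments:
  5→30: 25 bp
  30→51: 21 bp
  51→62: 11 bp
  62→71: 9 bp
  71→80: 9 bp
  80→92: 12 bp
  92→99: 7 bp
  99→5 (wrap): 105-99+5 = 11 bp

[7,9,9,11,11,12,21,25]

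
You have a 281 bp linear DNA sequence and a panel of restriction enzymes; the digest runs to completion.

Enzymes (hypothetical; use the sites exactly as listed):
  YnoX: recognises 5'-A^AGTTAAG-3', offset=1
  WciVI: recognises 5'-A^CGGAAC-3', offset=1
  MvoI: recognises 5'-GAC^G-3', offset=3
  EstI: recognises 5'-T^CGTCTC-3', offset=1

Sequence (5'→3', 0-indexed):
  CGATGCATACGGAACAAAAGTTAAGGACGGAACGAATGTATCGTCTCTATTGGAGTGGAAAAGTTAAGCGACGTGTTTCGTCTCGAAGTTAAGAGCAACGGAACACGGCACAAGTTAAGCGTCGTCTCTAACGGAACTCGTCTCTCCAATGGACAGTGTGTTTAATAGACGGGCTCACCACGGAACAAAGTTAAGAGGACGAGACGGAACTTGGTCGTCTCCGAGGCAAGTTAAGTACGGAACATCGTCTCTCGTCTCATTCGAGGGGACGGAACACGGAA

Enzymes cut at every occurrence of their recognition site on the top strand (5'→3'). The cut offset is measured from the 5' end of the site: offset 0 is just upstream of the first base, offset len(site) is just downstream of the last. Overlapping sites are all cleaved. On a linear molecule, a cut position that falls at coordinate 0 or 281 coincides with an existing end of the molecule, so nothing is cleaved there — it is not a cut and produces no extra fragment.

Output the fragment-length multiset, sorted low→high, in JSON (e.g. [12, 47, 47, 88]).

[1,1,1,4,6,7,7,8,8,8,9,9,9,9,9,10,10,10,11,11,12,12,13,13,14,17,20,32]

Site scan:
  YnoX (AAGTTAAG, off=1): starts [17, 60, 85, 111, 187, 227] → cuts [18, 61, 86, 112, 188, 228]
  WciVI (ACGGAAC, off=1): starts [8, 26, 97, 130, 179, 203, 236, 268] → cuts [9, 27, 98, 131, 180, 204, 237, 269]
  MvoI (GACG, off=3): starts [25, 69, 167, 197, 202, 267] → cuts [28, 72, 170, 200, 205, 270]
  EstI (TCGTCTC, off=1): starts [40, 77, 121, 137, 214, 244, 251] → cuts [41, 78, 122, 138, 215, 245, 252]

All cut coordinates (distinct, sorted): [9, 18, 27, 28, 41, 61, 72, 78, 86, 98, 112, 122, 131, 138, 170, 180, 188, 200, 204, 205, 215, 228, 237, 245, 252, 269, 270]

Fragments:
  [0,9): 9 bp
  [9,18): 9 bp
  [18,27): 9 bp
  [27,28): 1 bp
  [28,41): 13 bp
  [41,61): 20 bp
  [61,72): 11 bp
  [72,78): 6 bp
  [78,86): 8 bp
  [86,98): 12 bp
  [98,112): 14 bp
  [112,122): 10 bp
  [122,131): 9 bp
  [131,138): 7 bp
  [138,170): 32 bp
  [170,180): 10 bp
  [180,188): 8 bp
  [188,200): 12 bp
  [200,204): 4 bp
  [204,205): 1 bp
  [205,215): 10 bp
  [215,228): 13 bp
  [228,237): 9 bp
  [237,245): 8 bp
  [245,252): 7 bp
  [252,269): 17 bp
  [269,270): 1 bp
  [270,281): 11 bp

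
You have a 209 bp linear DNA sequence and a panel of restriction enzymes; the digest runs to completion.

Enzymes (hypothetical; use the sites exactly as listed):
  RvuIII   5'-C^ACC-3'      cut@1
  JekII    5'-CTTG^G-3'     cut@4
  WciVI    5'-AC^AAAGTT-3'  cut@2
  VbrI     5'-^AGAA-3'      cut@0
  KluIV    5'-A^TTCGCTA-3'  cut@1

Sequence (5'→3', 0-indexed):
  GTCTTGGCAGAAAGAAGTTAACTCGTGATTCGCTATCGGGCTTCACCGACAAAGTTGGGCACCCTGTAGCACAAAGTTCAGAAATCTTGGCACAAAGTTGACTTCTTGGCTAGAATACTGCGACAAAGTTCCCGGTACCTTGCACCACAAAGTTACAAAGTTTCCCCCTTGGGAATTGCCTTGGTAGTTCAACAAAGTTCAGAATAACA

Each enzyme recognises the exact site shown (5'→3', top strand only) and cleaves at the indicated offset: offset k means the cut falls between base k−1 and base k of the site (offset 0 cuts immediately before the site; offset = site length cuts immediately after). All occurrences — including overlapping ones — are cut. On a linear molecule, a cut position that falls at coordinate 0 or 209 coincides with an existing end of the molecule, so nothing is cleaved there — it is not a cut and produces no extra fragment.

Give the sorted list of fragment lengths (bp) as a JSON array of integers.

Site scan:
  RvuIII CACC/1: at [43, 59, 142] ⇒ [44, 60, 143]
  JekII CTTGG/4: at [2, 85, 104, 167, 179] ⇒ [6, 89, 108, 171, 183]
  WciVI ACAAAGTT/2: at [48, 70, 91, 122, 146, 154, 191] ⇒ [50, 72, 93, 124, 148, 156, 193]
  VbrI AGAA/0: at [8, 12, 79, 111, 200] ⇒ [8, 12, 79, 111, 200]
  KluIV ATTCGCTA/1: at [27] ⇒ [28]

All cut coordinates (distinct, sorted): [6, 8, 12, 28, 44, 50, 60, 72, 79, 89, 93, 108, 111, 124, 143, 148, 156, 171, 183, 193, 200]

Fragment lengths:
  [0,6): 6 bp
  [6,8): 2 bp
  [8,12): 4 bp
  [12,28): 16 bp
  [28,44): 16 bp
  [44,50): 6 bp
  [50,60): 10 bp
  [60,72): 12 bp
  [72,79): 7 bp
  [79,89): 10 bp
  [89,93): 4 bp
  [93,108): 15 bp
  [108,111): 3 bp
  [111,124): 13 bp
  [124,143): 19 bp
  [143,148): 5 bp
  [148,156): 8 bp
  [156,171): 15 bp
  [171,183): 12 bp
  [183,193): 10 bp
  [193,200): 7 bp
  [200,209): 9 bp

[2,3,4,4,5,6,6,7,7,8,9,10,10,10,12,12,13,15,15,16,16,19]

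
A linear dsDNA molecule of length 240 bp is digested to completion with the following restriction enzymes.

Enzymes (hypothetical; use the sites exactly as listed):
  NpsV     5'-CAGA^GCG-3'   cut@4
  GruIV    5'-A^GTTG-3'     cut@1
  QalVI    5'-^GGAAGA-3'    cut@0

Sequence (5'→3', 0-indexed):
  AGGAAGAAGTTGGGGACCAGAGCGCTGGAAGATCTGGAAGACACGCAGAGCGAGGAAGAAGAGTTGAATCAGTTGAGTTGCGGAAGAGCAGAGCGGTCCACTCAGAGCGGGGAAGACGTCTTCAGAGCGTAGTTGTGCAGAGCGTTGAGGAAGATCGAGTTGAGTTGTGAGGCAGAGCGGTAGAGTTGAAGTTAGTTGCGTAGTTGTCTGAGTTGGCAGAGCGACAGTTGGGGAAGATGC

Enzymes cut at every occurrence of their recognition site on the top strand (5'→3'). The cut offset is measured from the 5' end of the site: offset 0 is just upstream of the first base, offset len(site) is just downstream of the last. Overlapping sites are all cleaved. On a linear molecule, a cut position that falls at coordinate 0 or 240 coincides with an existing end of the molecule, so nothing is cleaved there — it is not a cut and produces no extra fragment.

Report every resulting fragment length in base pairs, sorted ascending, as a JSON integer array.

[1,4,4,5,5,5,5,5,5,6,7,7,8,8,9,9,9,9,9,9,10,10,10,11,13,13,14,14,16]

Per-enzyme occurrences:
  NpsV (CAGAGCG, off=4): starts [17, 45, 88, 102, 122, 137, 172, 216] → cuts [21, 49, 92, 106, 126, 141, 176, 220]
  GruIV (AGTTG, off=1): starts [7, 61, 70, 75, 130, 157, 162, 183, 193, 201, 210, 225] → cuts [8, 62, 71, 76, 131, 158, 163, 184, 194, 202, 211, 226]
  QalVI (GGAAGA, off=0): starts [1, 26, 35, 53, 81, 110, 148, 231] → cuts [1, 26, 35, 53, 81, 110, 148, 231]

All cut coordinates (distinct, sorted): [1, 8, 21, 26, 35, 49, 53, 62, 71, 76, 81, 92, 106, 110, 126, 131, 141, 148, 158, 163, 176, 184, 194, 202, 211, 220, 226, 231]

Fragment lengths:
  [0,1): 1 bp
  [1,8): 7 bp
  [8,21): 13 bp
  [21,26): 5 bp
  [26,35): 9 bp
  [35,49): 14 bp
  [49,53): 4 bp
  [53,62): 9 bp
  [62,71): 9 bp
  [71,76): 5 bp
  [76,81): 5 bp
  [81,92): 11 bp
  [92,106): 14 bp
  [106,110): 4 bp
  [110,126): 16 bp
  [126,131): 5 bp
  [131,141): 10 bp
  [141,148): 7 bp
  [148,158): 10 bp
  [158,163): 5 bp
  [163,176): 13 bp
  [176,184): 8 bp
  [184,194): 10 bp
  [194,202): 8 bp
  [202,211): 9 bp
  [211,220): 9 bp
  [220,226): 6 bp
  [226,231): 5 bp
  [231,240): 9 bp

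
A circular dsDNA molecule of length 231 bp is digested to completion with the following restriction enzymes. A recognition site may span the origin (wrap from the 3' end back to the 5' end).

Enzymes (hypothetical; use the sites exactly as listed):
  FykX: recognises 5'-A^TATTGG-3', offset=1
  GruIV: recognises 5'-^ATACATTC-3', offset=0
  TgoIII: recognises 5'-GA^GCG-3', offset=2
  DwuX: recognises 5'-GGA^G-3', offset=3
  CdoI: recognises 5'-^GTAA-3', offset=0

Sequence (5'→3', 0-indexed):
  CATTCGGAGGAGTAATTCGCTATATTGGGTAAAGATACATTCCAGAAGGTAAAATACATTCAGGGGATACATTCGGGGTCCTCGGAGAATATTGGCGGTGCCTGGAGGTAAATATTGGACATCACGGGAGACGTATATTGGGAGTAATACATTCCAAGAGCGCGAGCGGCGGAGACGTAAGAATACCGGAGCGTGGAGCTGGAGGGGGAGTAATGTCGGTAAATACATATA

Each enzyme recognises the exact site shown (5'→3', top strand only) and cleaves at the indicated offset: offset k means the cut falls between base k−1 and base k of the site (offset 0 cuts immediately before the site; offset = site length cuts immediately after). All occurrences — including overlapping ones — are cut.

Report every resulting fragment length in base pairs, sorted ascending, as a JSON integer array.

Site scan:
  FykX (ATATTGG, off=1): starts [21, 88, 111, 134] → cuts [22, 89, 112, 135]
  GruIV (ATACATTC, off=0): starts [34, 53, 66, 146, 228] → cuts [34, 53, 66, 146, 228]
  TgoIII (GAGCG, off=2): starts [157, 163, 188] → cuts [159, 165, 190]
  DwuX (GGAG, off=3): starts [5, 8, 83, 103, 126, 140, 170, 187, 194, 200, 206] → cuts [8, 11, 86, 106, 129, 143, 173, 190, 197, 203, 209]
  CdoI (GTAA, off=0): starts [11, 28, 48, 107, 143, 176, 209, 218] → cuts [11, 28, 48, 107, 143, 176, 209, 218]

All cut coordinates (distinct, sorted): [8, 11, 22, 28, 34, 48, 53, 66, 86, 89, 106, 107, 112, 129, 135, 143, 146, 159, 165, 173, 176, 190, 197, 203, 209, 218, 228]

Fragment lengths:
  8→11: 3 bp
  11→22: 11 bp
  22→28: 6 bp
  28→34: 6 bp
  34→48: 14 bp
  48→53: 5 bp
  53→66: 13 bp
  66→86: 20 bp
  86→89: 3 bp
  89→106: 17 bp
  106→107: 1 bp
  107→112: 5 bp
  112→129: 17 bp
  129→135: 6 bp
  135→143: 8 bp
  143→146: 3 bp
  146→159: 13 bp
  159→165: 6 bp
  165→173: 8 bp
  173→176: 3 bp
  176→190: 14 bp
  190→197: 7 bp
  197→203: 6 bp
  203→209: 6 bp
  209→218: 9 bp
  218→228: 10 bp
  228→8 (wrap): 231-228+8 = 11 bp

[1,3,3,3,3,5,5,6,6,6,6,6,6,7,8,8,9,10,11,11,13,13,14,14,17,17,20]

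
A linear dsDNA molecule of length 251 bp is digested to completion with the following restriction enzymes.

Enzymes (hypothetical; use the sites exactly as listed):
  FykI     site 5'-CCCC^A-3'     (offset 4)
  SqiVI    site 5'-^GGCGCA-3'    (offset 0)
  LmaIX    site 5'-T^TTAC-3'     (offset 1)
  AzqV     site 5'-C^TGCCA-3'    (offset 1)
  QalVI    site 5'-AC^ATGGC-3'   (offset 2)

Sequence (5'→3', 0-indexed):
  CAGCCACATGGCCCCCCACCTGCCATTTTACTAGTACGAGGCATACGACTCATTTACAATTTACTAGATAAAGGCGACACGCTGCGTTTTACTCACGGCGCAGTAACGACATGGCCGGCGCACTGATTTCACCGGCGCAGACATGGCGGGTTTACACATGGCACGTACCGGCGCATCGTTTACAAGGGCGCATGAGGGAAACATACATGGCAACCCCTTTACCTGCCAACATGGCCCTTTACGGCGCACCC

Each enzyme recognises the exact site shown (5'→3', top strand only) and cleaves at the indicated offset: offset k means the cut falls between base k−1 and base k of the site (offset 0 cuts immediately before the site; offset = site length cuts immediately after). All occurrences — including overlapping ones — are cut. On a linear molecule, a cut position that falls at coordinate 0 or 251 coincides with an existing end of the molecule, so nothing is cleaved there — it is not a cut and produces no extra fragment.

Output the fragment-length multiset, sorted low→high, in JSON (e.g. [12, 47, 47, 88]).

[3,4,5,6,6,7,7,7,7,7,8,8,9,9,9,10,10,12,12,14,17,20,26,28]

Scan for sites:
  FykI (CCCCA, off=4): starts [13] → cuts [17]
  SqiVI (GGCGCA, off=0): starts [96, 116, 133, 169, 186, 242] → cuts [96, 116, 133, 169, 186, 242]
  LmaIX (TTTAC, off=1): starts [26, 52, 59, 87, 150, 178, 217, 237] → cuts [27, 53, 60, 88, 151, 179, 218, 238]
  AzqV (CTGCCA, off=1): starts [19, 222] → cuts [20, 223]
  QalVI (ACATGGC, off=2): starts [5, 108, 140, 155, 204, 228] → cuts [7, 110, 142, 157, 206, 230]

Pooled cuts: [7, 17, 20, 27, 53, 60, 88, 96, 110, 116, 133, 142, 151, 157, 169, 179, 186, 206, 218, 223, 230, 238, 242]

Fragment lengths:
  [0,7): 7 bp
  [7,17): 10 bp
  [17,20): 3 bp
  [20,27): 7 bp
  [27,53): 26 bp
  [53,60): 7 bp
  [60,88): 28 bp
  [88,96): 8 bp
  [96,110): 14 bp
  [110,116): 6 bp
  [116,133): 17 bp
  [133,142): 9 bp
  [142,151): 9 bp
  [151,157): 6 bp
  [157,169): 12 bp
  [169,179): 10 bp
  [179,186): 7 bp
  [186,206): 20 bp
  [206,218): 12 bp
  [218,223): 5 bp
  [223,230): 7 bp
  [230,238): 8 bp
  [238,242): 4 bp
  [242,251): 9 bp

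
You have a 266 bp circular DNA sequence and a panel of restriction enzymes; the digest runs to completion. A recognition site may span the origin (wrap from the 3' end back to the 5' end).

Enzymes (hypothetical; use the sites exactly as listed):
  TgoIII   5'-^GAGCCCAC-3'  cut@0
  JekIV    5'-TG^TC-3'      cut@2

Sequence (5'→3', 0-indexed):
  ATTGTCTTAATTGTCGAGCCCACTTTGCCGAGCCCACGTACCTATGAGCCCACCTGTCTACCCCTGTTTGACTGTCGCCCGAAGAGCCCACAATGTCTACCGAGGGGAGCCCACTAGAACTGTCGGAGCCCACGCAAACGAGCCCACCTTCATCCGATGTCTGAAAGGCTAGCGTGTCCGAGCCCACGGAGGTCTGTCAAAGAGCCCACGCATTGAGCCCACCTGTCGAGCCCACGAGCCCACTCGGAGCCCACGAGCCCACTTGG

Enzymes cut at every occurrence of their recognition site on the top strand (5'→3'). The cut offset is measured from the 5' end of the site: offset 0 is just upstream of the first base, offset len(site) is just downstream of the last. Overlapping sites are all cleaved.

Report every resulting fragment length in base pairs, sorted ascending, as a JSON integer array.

[2,2,3,3,5,8,8,9,9,11,11,11,11,12,13,14,14,16,16,16,17,17,18,20]

Site scan:
  TgoIII GAGCCCAC/0: at [15, 29, 45, 83, 106, 125, 139, 179, 201, 214, 227, 235, 246, 254] ⇒ [15, 29, 45, 83, 106, 125, 139, 179, 201, 214, 227, 235, 246, 254]
  JekIV TGTC/2: at [2, 11, 54, 72, 93, 120, 157, 174, 194, 223] ⇒ [4, 13, 56, 74, 95, 122, 159, 176, 196, 225]

Pooled cuts: [4, 13, 15, 29, 45, 56, 74, 83, 95, 106, 122, 125, 139, 159, 176, 179, 196, 201, 214, 225, 227, 235, 246, 254]

Fragment lengths:
  4→13: 9 bp
  13→15: 2 bp
  15→29: 14 bp
  29→45: 16 bp
  45→56: 11 bp
  56→74: 18 bp
  74→83: 9 bp
  83→95: 12 bp
  95→106: 11 bp
  106→122: 16 bp
  122→125: 3 bp
  125→139: 14 bp
  139→159: 20 bp
  159→176: 17 bp
  176→179: 3 bp
  179→196: 17 bp
  196→201: 5 bp
  201→214: 13 bp
  214→225: 11 bp
  225→227: 2 bp
  227→235: 8 bp
  235→246: 11 bp
  246→254: 8 bp
  254→4 (wrap): 266-254+4 = 16 bp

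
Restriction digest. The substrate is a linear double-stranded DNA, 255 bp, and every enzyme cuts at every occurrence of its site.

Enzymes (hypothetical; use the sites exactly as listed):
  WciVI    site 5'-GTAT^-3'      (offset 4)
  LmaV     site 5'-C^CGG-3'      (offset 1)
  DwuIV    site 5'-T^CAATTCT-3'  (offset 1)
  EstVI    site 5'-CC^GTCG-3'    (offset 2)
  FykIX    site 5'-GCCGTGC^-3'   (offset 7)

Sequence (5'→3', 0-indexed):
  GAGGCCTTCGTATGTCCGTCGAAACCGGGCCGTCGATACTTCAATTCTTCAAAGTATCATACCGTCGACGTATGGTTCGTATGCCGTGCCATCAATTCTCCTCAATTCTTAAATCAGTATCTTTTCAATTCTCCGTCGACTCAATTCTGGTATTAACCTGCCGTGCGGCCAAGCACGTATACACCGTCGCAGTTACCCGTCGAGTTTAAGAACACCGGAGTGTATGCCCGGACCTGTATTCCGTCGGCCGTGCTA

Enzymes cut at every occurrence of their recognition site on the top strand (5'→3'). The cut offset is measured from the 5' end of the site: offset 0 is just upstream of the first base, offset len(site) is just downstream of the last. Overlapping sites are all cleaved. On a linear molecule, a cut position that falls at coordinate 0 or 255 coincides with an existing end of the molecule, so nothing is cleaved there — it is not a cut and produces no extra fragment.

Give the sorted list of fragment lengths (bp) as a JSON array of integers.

[2,3,3,3,4,5,5,6,6,7,7,8,9,9,10,10,10,10,11,11,12,13,13,13,14,16,17,18]

Site scan:
  WciVI (GTAT, off=4): starts [9, 53, 69, 78, 116, 149, 176, 221, 235] → cuts [13, 57, 73, 82, 120, 153, 180, 225, 239]
  LmaV (CCGG, off=1): starts [24, 214, 227] → cuts [25, 215, 228]
  DwuIV (TCAATTCT, off=1): starts [40, 91, 101, 124, 140] → cuts [41, 92, 102, 125, 141]
  EstVI (CCGTCG, off=2): starts [15, 29, 61, 132, 183, 196, 240] → cuts [17, 31, 63, 134, 185, 198, 242]
  FykIX (GCCGTGC, off=7): starts [82, 159, 246] → cuts [89, 166, 253]

Pooled cuts: [13, 17, 25, 31, 41, 57, 63, 73, 82, 89, 92, 102, 120, 125, 134, 141, 153, 166, 180, 185, 198, 215, 225, 228, 239, 242, 253]

Fragment lengths:
  [0,13): 13 bp
  [13,17): 4 bp
  [17,25): 8 bp
  [25,31): 6 bp
  [31,41): 10 bp
  [41,57): 16 bp
  [57,63): 6 bp
  [63,73): 10 bp
  [73,82): 9 bp
  [82,89): 7 bp
  [89,92): 3 bp
  [92,102): 10 bp
  [102,120): 18 bp
  [120,125): 5 bp
  [125,134): 9 bp
  [134,141): 7 bp
  [141,153): 12 bp
  [153,166): 13 bp
  [166,180): 14 bp
  [180,185): 5 bp
  [185,198): 13 bp
  [198,215): 17 bp
  [215,225): 10 bp
  [225,228): 3 bp
  [228,239): 11 bp
  [239,242): 3 bp
  [242,253): 11 bp
  [253,255): 2 bp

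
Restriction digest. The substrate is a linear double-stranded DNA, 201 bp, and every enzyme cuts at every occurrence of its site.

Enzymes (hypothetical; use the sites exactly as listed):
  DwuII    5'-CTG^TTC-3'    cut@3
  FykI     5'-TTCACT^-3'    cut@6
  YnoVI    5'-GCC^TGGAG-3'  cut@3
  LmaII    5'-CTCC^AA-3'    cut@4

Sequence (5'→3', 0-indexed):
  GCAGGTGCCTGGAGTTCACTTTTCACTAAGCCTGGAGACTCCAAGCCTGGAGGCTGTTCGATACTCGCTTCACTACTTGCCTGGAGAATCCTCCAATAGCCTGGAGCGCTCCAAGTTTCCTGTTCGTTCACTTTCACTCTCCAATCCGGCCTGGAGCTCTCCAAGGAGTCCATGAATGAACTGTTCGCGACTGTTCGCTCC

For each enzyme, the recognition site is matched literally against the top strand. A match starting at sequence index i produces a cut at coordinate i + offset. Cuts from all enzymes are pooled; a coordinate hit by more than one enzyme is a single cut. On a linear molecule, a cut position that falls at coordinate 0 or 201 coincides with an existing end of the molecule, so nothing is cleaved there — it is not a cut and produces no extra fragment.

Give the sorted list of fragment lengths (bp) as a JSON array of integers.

Per-enzyme occurrences:
  DwuII (CTGTTC, off=3): starts [53, 119, 180, 190] → cuts [56, 122, 183, 193]
  FykI (TTCACT, off=6): starts [14, 21, 68, 126, 132] → cuts [20, 27, 74, 132, 138]
  YnoVI (GCCTGGAG, off=3): starts [6, 29, 44, 78, 98, 148] → cuts [9, 32, 47, 81, 101, 151]
  LmaII (CTCCAA, off=4): starts [38, 90, 108, 138, 158] → cuts [42, 94, 112, 142, 162]

Pooled cuts: [9, 20, 27, 32, 42, 47, 56, 74, 81, 94, 101, 112, 122, 132, 138, 142, 151, 162, 183, 193]

Fragments:
  [0,9): 9 bp
  [9,20): 11 bp
  [20,27): 7 bp
  [27,32): 5 bp
  [32,42): 10 bp
  [42,47): 5 bp
  [47,56): 9 bp
  [56,74): 18 bp
  [74,81): 7 bp
  [81,94): 13 bp
  [94,101): 7 bp
  [101,112): 11 bp
  [112,122): 10 bp
  [122,132): 10 bp
  [132,138): 6 bp
  [138,142): 4 bp
  [142,151): 9 bp
  [151,162): 11 bp
  [162,183): 21 bp
  [183,193): 10 bp
  [193,201): 8 bp

[4,5,5,6,7,7,7,8,9,9,9,10,10,10,10,11,11,11,13,18,21]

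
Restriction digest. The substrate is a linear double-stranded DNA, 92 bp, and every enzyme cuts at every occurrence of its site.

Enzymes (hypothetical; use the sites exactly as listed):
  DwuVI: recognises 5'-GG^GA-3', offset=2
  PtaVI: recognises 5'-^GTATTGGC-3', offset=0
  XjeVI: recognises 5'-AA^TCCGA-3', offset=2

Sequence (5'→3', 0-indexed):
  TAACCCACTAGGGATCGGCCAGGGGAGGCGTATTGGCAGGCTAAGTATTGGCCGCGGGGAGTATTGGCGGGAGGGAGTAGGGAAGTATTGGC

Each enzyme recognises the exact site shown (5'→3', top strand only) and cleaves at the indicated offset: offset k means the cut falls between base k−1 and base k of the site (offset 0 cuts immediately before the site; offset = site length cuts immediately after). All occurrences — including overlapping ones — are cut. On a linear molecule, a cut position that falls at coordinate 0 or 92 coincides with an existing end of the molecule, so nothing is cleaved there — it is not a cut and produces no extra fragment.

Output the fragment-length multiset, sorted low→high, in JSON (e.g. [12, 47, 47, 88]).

Scan for sites:
  DwuVI (GGGA, off=2): starts [10, 22, 56, 68, 72, 79] → cuts [12, 24, 58, 70, 74, 81]
  PtaVI (GTATTGGC, off=0): starts [29, 44, 60, 84] → cuts [29, 44, 60, 84]
  XjeVI (AATCCGA, off=2): no sites

All cut coordinates (distinct, sorted): [12, 24, 29, 44, 58, 60, 70, 74, 81, 84]

Fragments:
  [0,12): 12 bp
  [12,24): 12 bp
  [24,29): 5 bp
  [29,44): 15 bp
  [44,58): 14 bp
  [58,60): 2 bp
  [60,70): 10 bp
  [70,74): 4 bp
  [74,81): 7 bp
  [81,84): 3 bp
  [84,92): 8 bp

[2,3,4,5,7,8,10,12,12,14,15]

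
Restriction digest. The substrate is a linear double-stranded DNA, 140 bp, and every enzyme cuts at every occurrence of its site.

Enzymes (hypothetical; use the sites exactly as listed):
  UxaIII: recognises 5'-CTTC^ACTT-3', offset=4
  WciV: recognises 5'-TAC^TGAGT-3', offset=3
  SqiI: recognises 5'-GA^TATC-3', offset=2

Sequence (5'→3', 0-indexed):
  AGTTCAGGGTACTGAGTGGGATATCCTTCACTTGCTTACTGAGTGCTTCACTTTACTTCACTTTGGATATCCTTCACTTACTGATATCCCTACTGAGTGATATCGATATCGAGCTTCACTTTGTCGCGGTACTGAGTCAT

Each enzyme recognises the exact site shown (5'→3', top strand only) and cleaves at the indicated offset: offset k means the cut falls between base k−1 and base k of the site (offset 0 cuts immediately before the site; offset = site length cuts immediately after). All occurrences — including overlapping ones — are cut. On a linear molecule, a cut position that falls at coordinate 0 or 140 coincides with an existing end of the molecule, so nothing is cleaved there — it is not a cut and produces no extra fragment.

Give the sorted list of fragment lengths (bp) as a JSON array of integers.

Per-enzyme occurrences:
  UxaIII (CTTCACTT, off=4): starts [25, 45, 55, 71, 113] → cuts [29, 49, 59, 75, 117]
  WciV (TACTGAGT, off=3): starts [9, 36, 90, 129] → cuts [12, 39, 93, 132]
  SqiI (GATATC, off=2): starts [19, 65, 82, 98, 104] → cuts [21, 67, 84, 100, 106]

Pooled cuts: [12, 21, 29, 39, 49, 59, 67, 75, 84, 93, 100, 106, 117, 132]

Fragments:
  [0,12): 12 bp
  [12,21): 9 bp
  [21,29): 8 bp
  [29,39): 10 bp
  [39,49): 10 bp
  [49,59): 10 bp
  [59,67): 8 bp
  [67,75): 8 bp
  [75,84): 9 bp
  [84,93): 9 bp
  [93,100): 7 bp
  [100,106): 6 bp
  [106,117): 11 bp
  [117,132): 15 bp
  [132,140): 8 bp

[6,7,8,8,8,8,9,9,9,10,10,10,11,12,15]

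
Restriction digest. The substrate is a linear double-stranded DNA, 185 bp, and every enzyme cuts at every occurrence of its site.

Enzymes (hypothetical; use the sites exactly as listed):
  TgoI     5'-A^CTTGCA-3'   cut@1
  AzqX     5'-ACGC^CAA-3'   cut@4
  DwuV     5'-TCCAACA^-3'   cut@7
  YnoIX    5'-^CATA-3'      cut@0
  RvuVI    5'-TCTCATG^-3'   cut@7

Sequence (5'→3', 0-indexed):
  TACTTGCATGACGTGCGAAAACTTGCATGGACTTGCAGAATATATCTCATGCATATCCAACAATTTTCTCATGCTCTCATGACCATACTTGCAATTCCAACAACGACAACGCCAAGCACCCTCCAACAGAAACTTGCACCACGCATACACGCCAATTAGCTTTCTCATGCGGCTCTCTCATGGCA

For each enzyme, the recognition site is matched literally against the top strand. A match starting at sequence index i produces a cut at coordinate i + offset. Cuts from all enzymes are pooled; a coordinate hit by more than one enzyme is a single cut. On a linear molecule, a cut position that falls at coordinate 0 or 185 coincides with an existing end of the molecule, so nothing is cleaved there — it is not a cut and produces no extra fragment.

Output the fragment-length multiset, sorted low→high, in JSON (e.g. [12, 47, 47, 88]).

Site scan:
  TgoI ACTTGCA/1: at [1, 20, 30, 86, 131] ⇒ [2, 21, 31, 87, 132]
  AzqX ACGCCAA/4: at [108, 148] ⇒ [112, 152]
  DwuV TCCAACA/7: at [55, 95, 121] ⇒ [62, 102, 128]
  YnoIX CATA/0: at [51, 83, 143] ⇒ [51, 83, 143]
  RvuVI TCTCATG/7: at [44, 66, 74, 162, 175] ⇒ [51, 73, 81, 169, 182]

All cut coordinates (distinct, sorted): [2, 21, 31, 51, 62, 73, 81, 83, 87, 102, 112, 128, 132, 143, 152, 169, 182]

Fragments:
  [0,2): 2 bp
  [2,21): 19 bp
  [21,31): 10 bp
  [31,51): 20 bp
  [51,62): 11 bp
  [62,73): 11 bp
  [73,81): 8 bp
  [81,83): 2 bp
  [83,87): 4 bp
  [87,102): 15 bp
  [102,112): 10 bp
  [112,128): 16 bp
  [128,132): 4 bp
  [132,143): 11 bp
  [143,152): 9 bp
  [152,169): 17 bp
  [169,182): 13 bp
  [182,185): 3 bp

[2,2,3,4,4,8,9,10,10,11,11,11,13,15,16,17,19,20]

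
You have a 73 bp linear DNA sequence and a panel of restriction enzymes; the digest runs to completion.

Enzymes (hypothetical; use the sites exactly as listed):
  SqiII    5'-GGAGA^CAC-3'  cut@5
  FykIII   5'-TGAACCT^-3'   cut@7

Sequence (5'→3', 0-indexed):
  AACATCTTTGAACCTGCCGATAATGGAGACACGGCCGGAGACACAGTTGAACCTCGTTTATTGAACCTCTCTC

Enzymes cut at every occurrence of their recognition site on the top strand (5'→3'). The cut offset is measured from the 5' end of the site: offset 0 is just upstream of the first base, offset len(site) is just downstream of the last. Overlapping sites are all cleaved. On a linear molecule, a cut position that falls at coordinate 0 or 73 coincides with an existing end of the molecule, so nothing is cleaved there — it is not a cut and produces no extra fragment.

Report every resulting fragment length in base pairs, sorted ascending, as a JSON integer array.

[5,12,13,14,14,15]

Scan for sites:
  SqiII GGAGACAC/5: at [24, 36] ⇒ [29, 41]
  FykIII TGAACCT/7: at [8, 47, 61] ⇒ [15, 54, 68]

Pooled cuts: [15, 29, 41, 54, 68]

Fragments:
  [0,15): 15 bp
  [15,29): 14 bp
  [29,41): 12 bp
  [41,54): 13 bp
  [54,68): 14 bp
  [68,73): 5 bp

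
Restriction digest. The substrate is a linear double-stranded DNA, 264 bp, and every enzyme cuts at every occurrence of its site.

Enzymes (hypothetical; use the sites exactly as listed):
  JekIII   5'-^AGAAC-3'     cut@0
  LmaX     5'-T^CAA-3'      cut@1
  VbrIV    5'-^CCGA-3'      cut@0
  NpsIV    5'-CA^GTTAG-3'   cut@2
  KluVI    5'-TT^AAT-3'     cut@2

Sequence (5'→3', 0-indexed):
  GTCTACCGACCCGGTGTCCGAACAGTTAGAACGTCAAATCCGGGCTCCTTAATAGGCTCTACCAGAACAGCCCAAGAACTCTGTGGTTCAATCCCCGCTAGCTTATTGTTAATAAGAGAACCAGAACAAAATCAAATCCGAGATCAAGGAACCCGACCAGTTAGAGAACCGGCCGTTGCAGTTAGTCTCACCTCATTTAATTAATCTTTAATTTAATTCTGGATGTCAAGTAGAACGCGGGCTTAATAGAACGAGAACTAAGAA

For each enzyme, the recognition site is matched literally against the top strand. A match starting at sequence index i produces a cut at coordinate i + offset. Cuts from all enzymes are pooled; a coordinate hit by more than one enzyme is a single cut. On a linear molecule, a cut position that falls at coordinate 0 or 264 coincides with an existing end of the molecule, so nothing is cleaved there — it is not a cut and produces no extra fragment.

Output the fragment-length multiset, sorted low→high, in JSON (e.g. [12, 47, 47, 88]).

[3,3,4,5,5,5,5,5,6,6,6,7,7,7,7,7,8,10,11,11,12,12,13,13,14,16,16,18,22]

Scan for sites:
  JekIII (AGAAC, off=0): starts [27, 63, 74, 116, 122, 164, 231, 247, 253] → cuts [27, 63, 74, 116, 122, 164, 231, 247, 253]
  LmaX (TCAA, off=1): starts [33, 87, 131, 143, 225] → cuts [34, 88, 132, 144, 226]
  VbrIV (CCGA, off=0): starts [5, 17, 137, 152] → cuts [5, 17, 137, 152]
  NpsIV (CAGTTAG, off=2): starts [22, 157, 178] → cuts [24, 159, 180]
  KluVI (TTAAT, off=2): starts [48, 108, 196, 200, 207, 212, 242] → cuts [50, 110, 198, 202, 209, 214, 244]

All cut coordinates (distinct, sorted): [5, 17, 24, 27, 34, 50, 63, 74, 88, 110, 116, 122, 132, 137, 144, 152, 159, 164, 180, 198, 202, 209, 214, 226, 231, 244, 247, 253]

Fragment lengths:
  [0,5): 5 bp
  [5,17): 12 bp
  [17,24): 7 bp
  [24,27): 3 bp
  [27,34): 7 bp
  [34,50): 16 bp
  [50,63): 13 bp
  [63,74): 11 bp
  [74,88): 14 bp
  [88,110): 22 bp
  [110,116): 6 bp
  [116,122): 6 bp
  [122,132): 10 bp
  [132,137): 5 bp
  [137,144): 7 bp
  [144,152): 8 bp
  [152,159): 7 bp
  [159,164): 5 bp
  [164,180): 16 bp
  [180,198): 18 bp
  [198,202): 4 bp
  [202,209): 7 bp
  [209,214): 5 bp
  [214,226): 12 bp
  [226,231): 5 bp
  [231,244): 13 bp
  [244,247): 3 bp
  [247,253): 6 bp
  [253,264): 11 bp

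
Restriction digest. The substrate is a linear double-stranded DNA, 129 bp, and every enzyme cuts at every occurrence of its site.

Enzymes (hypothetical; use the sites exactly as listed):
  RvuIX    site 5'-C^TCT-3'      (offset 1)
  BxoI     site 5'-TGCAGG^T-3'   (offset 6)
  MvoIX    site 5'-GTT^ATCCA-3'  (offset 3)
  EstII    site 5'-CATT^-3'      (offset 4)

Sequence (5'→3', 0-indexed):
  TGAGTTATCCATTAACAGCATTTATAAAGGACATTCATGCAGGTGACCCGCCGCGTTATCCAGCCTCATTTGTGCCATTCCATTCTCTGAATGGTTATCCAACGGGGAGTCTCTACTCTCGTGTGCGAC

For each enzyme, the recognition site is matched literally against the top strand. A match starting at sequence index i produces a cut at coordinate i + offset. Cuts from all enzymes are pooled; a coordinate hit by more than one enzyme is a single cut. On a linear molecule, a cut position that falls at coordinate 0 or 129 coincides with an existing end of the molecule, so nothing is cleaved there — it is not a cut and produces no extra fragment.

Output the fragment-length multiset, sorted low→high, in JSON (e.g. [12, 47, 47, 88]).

Scan for sites:
  RvuIX CTCT/1: at [84, 110, 115] ⇒ [85, 111, 116]
  BxoI TGCAGGT/6: at [37] ⇒ [43]
  MvoIX GTTATCCA/3: at [3, 54, 93] ⇒ [6, 57, 96]
  EstII CATT/4: at [9, 18, 31, 66, 75, 80] ⇒ [13, 22, 35, 70, 79, 84]

Pooled cuts: [6, 13, 22, 35, 43, 57, 70, 79, 84, 85, 96, 111, 116]

Fragment lengths:
  [0,6): 6 bp
  [6,13): 7 bp
  [13,22): 9 bp
  [22,35): 13 bp
  [35,43): 8 bp
  [43,57): 14 bp
  [57,70): 13 bp
  [70,79): 9 bp
  [79,84): 5 bp
  [84,85): 1 bp
  [85,96): 11 bp
  [96,111): 15 bp
  [111,116): 5 bp
  [116,129): 13 bp

[1,5,5,6,7,8,9,9,11,13,13,13,14,15]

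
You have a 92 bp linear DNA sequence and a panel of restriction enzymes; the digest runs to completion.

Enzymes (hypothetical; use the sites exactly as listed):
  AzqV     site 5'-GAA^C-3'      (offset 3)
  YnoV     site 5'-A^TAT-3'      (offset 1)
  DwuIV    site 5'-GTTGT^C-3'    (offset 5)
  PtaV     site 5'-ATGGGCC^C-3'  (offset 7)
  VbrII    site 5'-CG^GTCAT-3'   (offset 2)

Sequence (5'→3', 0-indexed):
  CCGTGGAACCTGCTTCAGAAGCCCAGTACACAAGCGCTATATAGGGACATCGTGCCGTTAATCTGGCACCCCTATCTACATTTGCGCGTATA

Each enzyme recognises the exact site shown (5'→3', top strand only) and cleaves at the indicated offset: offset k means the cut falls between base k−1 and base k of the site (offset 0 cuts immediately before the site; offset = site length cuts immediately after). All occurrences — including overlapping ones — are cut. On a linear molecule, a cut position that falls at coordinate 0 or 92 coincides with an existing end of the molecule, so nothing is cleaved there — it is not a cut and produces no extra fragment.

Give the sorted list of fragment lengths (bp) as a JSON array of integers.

Site scan:
  AzqV (GAAC, off=3): starts [5] → cuts [8]
  YnoV (ATAT, off=1): starts [38] → cuts [39]
  DwuIV (GTTGTC, off=5): no sites
  PtaV (ATGGGCCC, off=7): no sites
  VbrII (CGGTCAT, off=2): no sites

Pooled cuts: [8, 39]

Fragment lengths:
  [0,8): 8 bp
  [8,39): 31 bp
  [39,92): 53 bp

[8,31,53]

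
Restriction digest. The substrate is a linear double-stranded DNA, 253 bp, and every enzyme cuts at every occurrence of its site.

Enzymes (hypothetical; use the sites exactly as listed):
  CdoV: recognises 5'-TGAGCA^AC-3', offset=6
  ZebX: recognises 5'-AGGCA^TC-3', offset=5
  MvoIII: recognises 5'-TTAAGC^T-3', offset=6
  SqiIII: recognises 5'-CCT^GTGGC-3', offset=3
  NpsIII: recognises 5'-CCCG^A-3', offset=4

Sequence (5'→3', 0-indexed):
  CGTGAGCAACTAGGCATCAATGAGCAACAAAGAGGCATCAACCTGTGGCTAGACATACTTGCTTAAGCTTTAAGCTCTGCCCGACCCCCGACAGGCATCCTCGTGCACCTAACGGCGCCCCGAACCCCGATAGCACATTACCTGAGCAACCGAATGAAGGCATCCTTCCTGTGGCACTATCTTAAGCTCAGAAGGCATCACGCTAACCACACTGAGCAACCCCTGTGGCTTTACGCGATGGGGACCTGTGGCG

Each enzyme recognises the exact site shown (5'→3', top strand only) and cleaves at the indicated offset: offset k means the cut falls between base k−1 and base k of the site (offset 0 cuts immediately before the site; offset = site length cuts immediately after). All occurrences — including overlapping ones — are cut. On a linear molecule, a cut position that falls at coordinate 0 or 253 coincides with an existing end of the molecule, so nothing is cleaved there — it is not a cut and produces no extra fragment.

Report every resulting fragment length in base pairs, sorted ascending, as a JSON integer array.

Scan for sites:
  CdoV (TGAGCAAC, off=6): starts [2, 20, 142, 212] → cuts [8, 26, 148, 218]
  ZebX (AGGCATC, off=5): starts [11, 32, 92, 157, 192] → cuts [16, 37, 97, 162, 197]
  MvoIII (TTAAGCT, off=6): starts [62, 69, 181] → cuts [68, 75, 187]
  SqiIII (CCTGTGGC, off=3): starts [41, 167, 221, 244] → cuts [44, 170, 224, 247]
  NpsIII (CCCGA, off=4): starts [79, 86, 118, 125] → cuts [83, 90, 122, 129]

All cut coordinates (distinct, sorted): [8, 16, 26, 37, 44, 68, 75, 83, 90, 97, 122, 129, 148, 162, 170, 187, 197, 218, 224, 247]

Fragment lengths:
  [0,8): 8 bp
  [8,16): 8 bp
  [16,26): 10 bp
  [26,37): 11 bp
  [37,44): 7 bp
  [44,68): 24 bp
  [68,75): 7 bp
  [75,83): 8 bp
  [83,90): 7 bp
  [90,97): 7 bp
  [97,122): 25 bp
  [122,129): 7 bp
  [129,148): 19 bp
  [148,162): 14 bp
  [162,170): 8 bp
  [170,187): 17 bp
  [187,197): 10 bp
  [197,218): 21 bp
  [218,224): 6 bp
  [224,247): 23 bp
  [247,253): 6 bp

[6,6,7,7,7,7,7,8,8,8,8,10,10,11,14,17,19,21,23,24,25]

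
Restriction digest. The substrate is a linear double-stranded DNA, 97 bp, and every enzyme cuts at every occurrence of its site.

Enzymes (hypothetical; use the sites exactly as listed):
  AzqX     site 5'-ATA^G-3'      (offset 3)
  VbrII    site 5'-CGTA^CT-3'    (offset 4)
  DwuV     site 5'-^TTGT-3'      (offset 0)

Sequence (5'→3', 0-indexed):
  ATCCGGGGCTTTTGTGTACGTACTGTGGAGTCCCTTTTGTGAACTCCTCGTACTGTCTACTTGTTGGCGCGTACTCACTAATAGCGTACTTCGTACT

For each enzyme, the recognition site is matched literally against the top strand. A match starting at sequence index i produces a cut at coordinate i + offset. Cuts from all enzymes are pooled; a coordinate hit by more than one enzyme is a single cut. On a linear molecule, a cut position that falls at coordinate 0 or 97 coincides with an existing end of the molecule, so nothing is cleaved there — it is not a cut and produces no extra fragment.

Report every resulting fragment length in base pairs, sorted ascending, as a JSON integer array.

[2,5,7,8,10,11,11,13,14,16]

Per-enzyme occurrences:
  AzqX ATAG/3: at [80] ⇒ [83]
  VbrII CGTACT/4: at [18, 48, 69, 84, 91] ⇒ [22, 52, 73, 88, 95]
  DwuV TTGT/0: at [11, 36, 60] ⇒ [11, 36, 60]

Pooled cuts: [11, 22, 36, 52, 60, 73, 83, 88, 95]

Fragment lengths:
  [0,11): 11 bp
  [11,22): 11 bp
  [22,36): 14 bp
  [36,52): 16 bp
  [52,60): 8 bp
  [60,73): 13 bp
  [73,83): 10 bp
  [83,88): 5 bp
  [88,95): 7 bp
  [95,97): 2 bp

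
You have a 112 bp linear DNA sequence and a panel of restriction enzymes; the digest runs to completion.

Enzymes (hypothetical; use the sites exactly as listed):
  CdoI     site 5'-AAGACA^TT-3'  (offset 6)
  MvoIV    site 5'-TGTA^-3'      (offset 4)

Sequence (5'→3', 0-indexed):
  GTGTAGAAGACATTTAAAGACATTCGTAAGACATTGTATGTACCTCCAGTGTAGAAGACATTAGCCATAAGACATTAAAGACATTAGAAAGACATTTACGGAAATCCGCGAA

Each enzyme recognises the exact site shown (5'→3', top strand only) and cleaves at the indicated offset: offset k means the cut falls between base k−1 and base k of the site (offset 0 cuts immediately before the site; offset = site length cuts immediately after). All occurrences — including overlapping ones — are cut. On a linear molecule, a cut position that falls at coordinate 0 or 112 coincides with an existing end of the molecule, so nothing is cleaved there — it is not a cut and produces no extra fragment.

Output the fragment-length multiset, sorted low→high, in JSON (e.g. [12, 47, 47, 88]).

Per-enzyme occurrences:
  CdoI AAGACATT/6: at [6, 16, 27, 54, 68, 77, 88] ⇒ [12, 22, 33, 60, 74, 83, 94]
  MvoIV TGTA/4: at [1, 34, 38, 49] ⇒ [5, 38, 42, 53]

Pooled cuts: [5, 12, 22, 33, 38, 42, 53, 60, 74, 83, 94]

Fragment lengths:
  [0,5): 5 bp
  [5,12): 7 bp
  [12,22): 10 bp
  [22,33): 11 bp
  [33,38): 5 bp
  [38,42): 4 bp
  [42,53): 11 bp
  [53,60): 7 bp
  [60,74): 14 bp
  [74,83): 9 bp
  [83,94): 11 bp
  [94,112): 18 bp

[4,5,5,7,7,9,10,11,11,11,14,18]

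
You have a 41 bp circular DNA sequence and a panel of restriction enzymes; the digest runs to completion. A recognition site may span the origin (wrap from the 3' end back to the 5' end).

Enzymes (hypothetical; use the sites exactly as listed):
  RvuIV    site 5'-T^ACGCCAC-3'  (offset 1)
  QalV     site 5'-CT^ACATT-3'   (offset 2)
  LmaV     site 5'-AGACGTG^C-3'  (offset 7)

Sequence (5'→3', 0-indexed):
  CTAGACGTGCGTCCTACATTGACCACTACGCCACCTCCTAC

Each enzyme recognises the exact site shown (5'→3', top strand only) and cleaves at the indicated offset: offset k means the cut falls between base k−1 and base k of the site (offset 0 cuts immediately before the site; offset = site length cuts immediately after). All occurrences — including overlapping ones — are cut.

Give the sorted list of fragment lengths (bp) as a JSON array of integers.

Scan for sites:
  RvuIV (TACGCCAC, off=1): starts [26] → cuts [27]
  QalV (CTACATT, off=2): starts [13] → cuts [15]
  LmaV (AGACGTGC, off=7): starts [2] → cuts [9]

Pooled cuts: [9, 15, 27]

Fragments:
  9→15: 6 bp
  15→27: 12 bp
  27→9 (wrap): 41-27+9 = 23 bp

[6,12,23]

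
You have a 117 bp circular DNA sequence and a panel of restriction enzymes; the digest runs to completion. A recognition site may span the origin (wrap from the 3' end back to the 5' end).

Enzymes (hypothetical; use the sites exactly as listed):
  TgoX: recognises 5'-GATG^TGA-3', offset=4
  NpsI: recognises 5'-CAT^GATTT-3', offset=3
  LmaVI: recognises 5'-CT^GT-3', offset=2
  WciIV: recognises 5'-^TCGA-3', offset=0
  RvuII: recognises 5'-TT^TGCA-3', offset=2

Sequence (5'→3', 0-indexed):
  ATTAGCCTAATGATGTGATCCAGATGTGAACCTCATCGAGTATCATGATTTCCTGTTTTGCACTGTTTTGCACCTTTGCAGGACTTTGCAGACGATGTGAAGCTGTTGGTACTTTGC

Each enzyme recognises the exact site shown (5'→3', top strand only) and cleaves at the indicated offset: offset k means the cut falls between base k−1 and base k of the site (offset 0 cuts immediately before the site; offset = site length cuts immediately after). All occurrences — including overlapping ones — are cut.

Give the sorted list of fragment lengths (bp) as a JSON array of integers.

Site scan:
  TgoX (GATGTGA, off=4): starts [11, 22, 93] → cuts [15, 26, 97]
  NpsI (CATGATTT, off=3): starts [43] → cuts [46]
  LmaVI (CTGT, off=2): starts [52, 62, 102] → cuts [54, 64, 104]
  WciIV (TCGA, off=0): starts [35] → cuts [35]
  RvuII (TTTGCA, off=2): starts [56, 66, 74, 84, 112] → cuts [58, 68, 76, 86, 114]

All cut coordinates (distinct, sorted): [15, 26, 35, 46, 54, 58, 64, 68, 76, 86, 97, 104, 114]

Fragment lengths:
  15→26: 11 bp
  26→35: 9 bp
  35→46: 11 bp
  46→54: 8 bp
  54→58: 4 bp
  58→64: 6 bp
  64→68: 4 bp
  68→76: 8 bp
  76→86: 10 bp
  86→97: 11 bp
  97→104: 7 bp
  104→114: 10 bp
  114→15 (wrap): 117-114+15 = 18 bp

[4,4,6,7,8,8,9,10,10,11,11,11,18]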